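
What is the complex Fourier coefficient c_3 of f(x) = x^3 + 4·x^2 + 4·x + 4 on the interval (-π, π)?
Compute the real Fourier coefficients first: a_3 = -16/9, b_3 = 20/9 + 2·π^2/3.
Then c_3 = (a_3 − i·b_3)/2 = -8/9 - i·π^2/3 - 10·i/9.

Final answer: -8/9 - i·π^2/3 - 10·i/9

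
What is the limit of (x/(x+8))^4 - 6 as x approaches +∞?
As x → +∞: x/(x+8) = 1/(1 + 8/x) → 1, and the 4th power of a limit-1 base also → 1; with the additive constant, 1 - 6 = -5.
Limit = -5.

Final answer: -5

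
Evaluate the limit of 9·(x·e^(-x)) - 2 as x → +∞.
Evaluate the dominant behaviour as x → +∞; each term tends to a finite value or vanishes.
Limit = -2.

Final answer: -2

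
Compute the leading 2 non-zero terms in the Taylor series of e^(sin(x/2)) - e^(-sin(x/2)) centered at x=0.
-x^5/240 + x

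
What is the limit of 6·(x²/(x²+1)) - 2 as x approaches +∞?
Evaluate the dominant behaviour as x → +∞; each term tends to a finite value or vanishes.
Limit = 4.

Final answer: 4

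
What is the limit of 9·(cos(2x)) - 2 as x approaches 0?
Direct substitution at x = 0 gives 7.

Final answer: 7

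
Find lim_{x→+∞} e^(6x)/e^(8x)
This is an ∞/∞ indeterminate form as x → +∞.
Rewrite e^(6x)/e^(8x) = e^((6−8)x) = e^(-2x); the exponent coefficient is -2 < 0 so e^(-2x) → 0.
Limit = 0.

Final answer: 0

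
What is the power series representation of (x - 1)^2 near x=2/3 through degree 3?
1/9 - 2·(x - 2/3)/3 + (x - 2/3)^2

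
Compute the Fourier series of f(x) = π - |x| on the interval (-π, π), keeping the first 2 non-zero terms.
4·cos(x)/π + π/2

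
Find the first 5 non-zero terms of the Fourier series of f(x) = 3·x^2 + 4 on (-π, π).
-12·cos(x) + 3·cos(2·x) - 4·cos(3·x)/3 + 3·cos(4·x)/4 + 4 + π^2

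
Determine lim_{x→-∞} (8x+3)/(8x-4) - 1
Evaluate the dominant behaviour as x → -∞; each term tends to a finite value or vanishes.
Limit = 0.

Final answer: 0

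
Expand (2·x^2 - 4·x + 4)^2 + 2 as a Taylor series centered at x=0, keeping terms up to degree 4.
4·x^4 - 16·x^3 + 32·x^2 - 32·x + 18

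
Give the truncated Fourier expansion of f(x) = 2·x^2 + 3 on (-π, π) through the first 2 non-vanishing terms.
-8·cos(x) + 3 + 2·π^2/3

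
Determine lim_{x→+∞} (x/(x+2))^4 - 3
As x → +∞: x/(x+2) = 1/(1 + 2/x) → 1, and the 4th power of a limit-1 base also → 1; with the additive constant, 1 - 3 = -2.
Limit = -2.

Final answer: -2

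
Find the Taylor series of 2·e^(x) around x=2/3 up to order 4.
2·e^(2/3) + 2·e^(2/3)·(x - 2/3) + e^(2/3)·(x - 2/3)^2 + e^(2/3)·(x - 2/3)^3/3 + e^(2/3)·(x - 2/3)^4/12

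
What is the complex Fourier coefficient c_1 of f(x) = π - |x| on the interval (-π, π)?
Compute the real Fourier coefficients first: a_1 = 4/π, b_1 = 0.
Then c_1 = (a_1 − i·b_1)/2 = 2/π.

Final answer: 2/π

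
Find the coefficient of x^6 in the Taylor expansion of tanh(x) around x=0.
Expand to order 6: tanh(x) = 2·x^5/15 - x^3/3 + x + O(x^7).
The coefficient of x^6 is 0.

Final answer: 0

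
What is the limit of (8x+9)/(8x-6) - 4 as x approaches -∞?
Evaluate the dominant behaviour as x → -∞; each term tends to a finite value or vanishes.
Limit = -3.

Final answer: -3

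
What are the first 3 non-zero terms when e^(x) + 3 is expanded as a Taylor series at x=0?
x^2/2 + x + 4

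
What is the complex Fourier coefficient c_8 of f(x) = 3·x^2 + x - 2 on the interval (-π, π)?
Compute the real Fourier coefficients first: a_8 = 3/16, b_8 = -1/4.
Then c_8 = (a_8 − i·b_8)/2 = 3/32 + i/8.

Final answer: 3/32 + i/8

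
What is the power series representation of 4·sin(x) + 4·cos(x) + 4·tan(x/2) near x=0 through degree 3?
-x^3/2 - 2·x^2 + 6·x + 4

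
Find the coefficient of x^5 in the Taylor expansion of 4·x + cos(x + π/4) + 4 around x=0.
Expand to order 5: 4·x + cos(x + π/4) + 4 = -√(2)·x^5/240 + √(2)·x^4/48 + √(2)·x^3/12 - √(2)·x^2/4 + x·(4 - √(2)/2) + √(2)/2 + 4 + O(x^6).
The coefficient of x^5 is -√(2)/240.

Final answer: -√(2)/240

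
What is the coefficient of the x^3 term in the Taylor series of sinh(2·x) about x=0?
Expand to order 3: sinh(2·x) = 4·x^3/3 + 2·x + O(x^4).
The coefficient of x^3 is 4/3.

Final answer: 4/3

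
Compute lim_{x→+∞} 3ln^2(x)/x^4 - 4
The quotient is an ∞/∞ indeterminate form as x → +∞.
The polynomial denominator x^4 dominates the logarithmic numerator (any positive power of x ≫ ln^2(x) as x → ∞), so the quotient → 0.
Adding the constant: 0 - 4 = -4. Limit = -4.

Final answer: -4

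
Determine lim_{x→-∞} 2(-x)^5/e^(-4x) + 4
The quotient is an ∞/∞ indeterminate form as x → -∞.
Compare growth rates of the dominant terms (exponentials ≫ polynomials ≫ logarithms), or apply L'Hôpital's rule; the quotient → 0.
Adding the constant: 0 + 4 = 4. Limit = 4.

Final answer: 4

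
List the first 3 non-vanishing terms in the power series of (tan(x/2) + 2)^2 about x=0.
x^2/4 + 2·x + 4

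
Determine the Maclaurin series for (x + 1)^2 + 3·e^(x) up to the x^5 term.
x^5/40 + x^4/8 + x^3/2 + 5·x^2/2 + 5·x + 4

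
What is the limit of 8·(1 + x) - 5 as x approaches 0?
Direct substitution at x = 0 gives 3.

Final answer: 3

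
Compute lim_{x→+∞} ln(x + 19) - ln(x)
This is an ∞ − ∞ indeterminate form.
Combine the logarithms: ln(x+19) − ln(x) = ln((x+19)/(x)) = ln(1 + 19/(x)) → ln(1) = 0.
Limit = 0.

Final answer: 0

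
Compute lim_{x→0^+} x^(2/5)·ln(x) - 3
The product is a 0·∞ indeterminate form at x → 0⁺.
Rewrite the product as ln(x) / x^(-2/5) and apply L'Hôpital, or use the standard hierarchy x^(-2/5) ≫ |ln x| as x → 0⁺.
The indeterminate product → 0, so the limit = -3.

Final answer: -3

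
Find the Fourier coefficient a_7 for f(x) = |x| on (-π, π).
a_7 = (1/π) ∫_{-π}^{π} f(x)·cos(7x) dx.
Evaluate the integral (use parity and integration by parts as needed): a_7 = -4/(49·π).

Final answer: -4/(49·π)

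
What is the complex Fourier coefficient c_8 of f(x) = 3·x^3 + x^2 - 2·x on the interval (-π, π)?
Compute the real Fourier coefficients first: a_8 = 1/16, b_8 = 73/128 - 3·π^2/4.
Then c_8 = (a_8 − i·b_8)/2 = 1/32 - 73·i/256 + 3·i·π^2/8.

Final answer: 1/32 - 73·i/256 + 3·i·π^2/8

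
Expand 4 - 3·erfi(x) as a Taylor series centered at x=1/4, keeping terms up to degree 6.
-3·erfi(1/4) + 4 - 6·e^(1/16)·(x - 1/4)/√(π) - 3·e^(1/16)·(x - 1/4)^2/(2·√(π)) - 9·e^(1/16)·(x - 1/4)^3/(4·√(π)) - 25·e^(1/16)·(x - 1/4)^4/(32·√(π)) - 241·e^(1/16)·(x - 1/4)^5/(320·√(π)) - 347·e^(1/16)·(x - 1/4)^6/(1280·√(π))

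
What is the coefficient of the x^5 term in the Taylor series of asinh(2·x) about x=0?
Expand to order 5: asinh(2·x) = 12·x^5/5 - 4·x^3/3 + 2·x + O(x^6).
The coefficient of x^5 is 12/5.

Final answer: 12/5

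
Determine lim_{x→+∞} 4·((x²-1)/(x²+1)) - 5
Evaluate the dominant behaviour as x → +∞; each term tends to a finite value or vanishes.
Limit = -1.

Final answer: -1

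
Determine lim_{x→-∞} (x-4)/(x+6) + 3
Evaluate the dominant behaviour as x → -∞; each term tends to a finite value or vanishes.
Limit = 4.

Final answer: 4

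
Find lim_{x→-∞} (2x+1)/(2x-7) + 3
Evaluate the dominant behaviour as x → -∞; each term tends to a finite value or vanishes.
Limit = 4.

Final answer: 4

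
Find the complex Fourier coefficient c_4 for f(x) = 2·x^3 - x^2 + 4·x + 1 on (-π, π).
Compute the real Fourier coefficients first: a_4 = -1/4, b_4 = -π^2 - 13/8.
Then c_4 = (a_4 − i·b_4)/2 = -1/8 + 13·i/16 + i·π^2/2.

Final answer: -1/8 + 13·i/16 + i·π^2/2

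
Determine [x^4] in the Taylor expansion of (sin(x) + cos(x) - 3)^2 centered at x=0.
Expand to order 4: (sin(x) + cos(x) - 3)^2 = -x^4/4 - x^3/3 + 3·x^2 - 4·x + 4 + O(x^5).
The coefficient of x^4 is -1/4.

Final answer: -1/4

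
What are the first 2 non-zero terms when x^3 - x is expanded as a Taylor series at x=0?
x^3 - x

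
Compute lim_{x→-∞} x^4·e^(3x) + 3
The product is a 0·∞ indeterminate form at x → -∞.
Rewrite the product as x^4 / e^(-3x) (an ∞/∞ form) and apply L'Hôpital, or use the standard hierarchy e^(3|x|) ≫ |x^4| as x → -∞.
The indeterminate product → 0, so the limit = 3.

Final answer: 3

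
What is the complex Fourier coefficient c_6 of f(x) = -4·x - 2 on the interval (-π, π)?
Compute the real Fourier coefficients first: a_6 = 0, b_6 = 4/3.
Then c_6 = (a_6 − i·b_6)/2 = -2·i/3.

Final answer: -2·i/3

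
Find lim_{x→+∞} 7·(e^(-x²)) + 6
Evaluate the dominant behaviour as x → +∞; each term tends to a finite value or vanishes.
Limit = 6.

Final answer: 6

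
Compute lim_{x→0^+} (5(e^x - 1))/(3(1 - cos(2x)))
Both numerator and denominator → 0 as x → 0^+; this is a 0/0 indeterminate form.
Expand each to leading order near x = 0: numerator ~ 5·x, denominator ~ 6·x^2.
The limit of the ratio is ∞.

Final answer: ∞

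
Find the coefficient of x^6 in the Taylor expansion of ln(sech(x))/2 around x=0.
Expand to order 6: ln(sech(x))/2 = -x^6/90 + x^4/24 - x^2/4 + O(x^7).
The coefficient of x^6 is -1/90.

Final answer: -1/90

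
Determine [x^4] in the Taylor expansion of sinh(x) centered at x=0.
Expand to order 4: sinh(x) = x^3/6 + x + O(x^5).
The coefficient of x^4 is 0.

Final answer: 0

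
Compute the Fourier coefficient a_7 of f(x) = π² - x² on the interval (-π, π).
a_7 = (1/π) ∫_{-π}^{π} f(x)·cos(7x) dx.
Evaluate the integral (use parity and integration by parts as needed): a_7 = 4/49.

Final answer: 4/49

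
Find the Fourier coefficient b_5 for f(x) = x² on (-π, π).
b_5 = (1/π) ∫_{-π}^{π} f(x)·sin(5x) dx.
Evaluate the integral (use parity and integration by parts as needed): b_5 = 0.

Final answer: 0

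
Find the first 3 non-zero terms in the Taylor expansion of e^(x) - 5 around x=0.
x^2/2 + x - 4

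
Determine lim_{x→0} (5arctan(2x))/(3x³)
Both numerator and denominator → 0 as x → 0; this is a 0/0 indeterminate form.
Expand each to leading order near x = 0: numerator ~ 10·x, denominator ~ 3·x^3.
The limit of the ratio is ∞.

Final answer: ∞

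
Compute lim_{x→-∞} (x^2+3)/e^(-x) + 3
The quotient is an ∞/∞ indeterminate form as x → -∞.
Compare growth rates of the dominant terms (exponentials ≫ polynomials ≫ logarithms), or apply L'Hôpital's rule; the quotient → 0.
Adding the constant: 0 + 3 = 3. Limit = 3.

Final answer: 3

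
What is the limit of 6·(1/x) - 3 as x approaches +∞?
Evaluate the dominant behaviour as x → +∞; each term tends to a finite value or vanishes.
Limit = -3.

Final answer: -3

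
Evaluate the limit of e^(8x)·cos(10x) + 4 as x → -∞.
Evaluate the dominant behaviour as x → -∞; each term tends to a finite value or vanishes.
Limit = 4.

Final answer: 4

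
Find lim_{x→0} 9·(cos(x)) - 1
Direct substitution at x = 0 gives 8.

Final answer: 8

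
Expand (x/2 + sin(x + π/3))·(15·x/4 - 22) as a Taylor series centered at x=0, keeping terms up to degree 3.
x^3·(11/6 - 15·√(3)/16) + x^2·(15/4 + 11·√(3)/2) + x·(-22 + 15·√(3)/8) - 11·√(3)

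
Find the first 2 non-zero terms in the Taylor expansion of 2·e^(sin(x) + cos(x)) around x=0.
2·e·x + 2·e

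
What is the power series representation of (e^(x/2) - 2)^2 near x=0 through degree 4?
x^4/32 + x^3/12 - x + 1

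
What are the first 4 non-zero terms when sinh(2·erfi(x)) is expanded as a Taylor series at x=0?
x^7·(2/(21·√(π)) + 1024/(315·π^(7/2)) + 128/(9·π^(5/2)) + 304/(45·π^(3/2))) + x^5·(2/(5·√(π)) + 128/(15·π^(5/2)) + 32/(3·π^(3/2))) + x^3·(4/(3·√(π)) + 32/(3·π^(3/2))) + 4·x/√(π)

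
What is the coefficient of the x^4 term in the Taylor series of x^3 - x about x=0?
Expand to order 4: x^3 - x = x^3 - x + O(x^5).
The coefficient of x^4 is 0.

Final answer: 0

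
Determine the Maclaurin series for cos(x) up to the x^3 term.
1 - x^2/2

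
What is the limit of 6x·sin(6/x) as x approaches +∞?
As x → +∞: let u = 6/x → 0⁺; then 6·x·sin(6/x) = 6·6·sin(u)/u → 6·6·1 = 36.
Limit = 36.

Final answer: 36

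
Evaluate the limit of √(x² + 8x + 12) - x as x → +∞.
This is an ∞ − ∞ indeterminate form.
Multiply and divide by the conjugate √(x²+8x + 12) + x; the x² terms cancel, leaving (8x + 12)/(√(x²+8x + 12)+x) → 8/2 = 4.
Limit = 4.

Final answer: 4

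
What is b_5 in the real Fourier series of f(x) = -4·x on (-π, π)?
b_5 = (1/π) ∫_{-π}^{π} f(x)·sin(5x) dx.
Evaluate the integral (use parity and integration by parts as needed): b_5 = -8/5.

Final answer: -8/5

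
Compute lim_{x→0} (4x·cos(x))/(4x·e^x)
Both numerator and denominator → 0 as x → 0; this is a 0/0 indeterminate form.
Expand each to leading order near x = 0: numerator ~ 4·x, denominator ~ 4·x.
The limit of the ratio is 1.

Final answer: 1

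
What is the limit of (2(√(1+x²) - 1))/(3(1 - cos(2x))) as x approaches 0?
Both numerator and denominator → 0 as x → 0; this is a 0/0 indeterminate form.
Expand each to leading order near x = 0: numerator ~ x^2, denominator ~ 6·x^2.
The limit of the ratio is 1/6.

Final answer: 1/6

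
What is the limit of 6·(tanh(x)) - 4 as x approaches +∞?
Evaluate the dominant behaviour as x → +∞; each term tends to a finite value or vanishes.
Limit = 2.

Final answer: 2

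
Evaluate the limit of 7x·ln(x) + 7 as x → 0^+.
The product is a 0·∞ indeterminate form at x → 0⁺.
Rewrite the product as 7·ln(x) / x^(-1) and apply L'Hôpital, or use the standard hierarchy x^(-1) ≫ |ln x| as x → 0⁺.
The indeterminate product → 0, so the limit = 7.

Final answer: 7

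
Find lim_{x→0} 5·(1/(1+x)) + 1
Direct substitution at x = 0 gives 6.

Final answer: 6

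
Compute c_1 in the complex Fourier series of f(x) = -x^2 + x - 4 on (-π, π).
Compute the real Fourier coefficients first: a_1 = 4, b_1 = 2.
Then c_1 = (a_1 − i·b_1)/2 = 2 - i.

Final answer: 2 - i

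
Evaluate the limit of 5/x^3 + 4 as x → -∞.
Evaluate the dominant behaviour as x → -∞; each term tends to a finite value or vanishes.
Limit = 4.

Final answer: 4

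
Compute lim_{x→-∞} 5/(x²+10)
Evaluate the dominant behaviour as x → -∞; each term tends to a finite value or vanishes.
Limit = 0.

Final answer: 0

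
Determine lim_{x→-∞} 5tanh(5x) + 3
Evaluate the dominant behaviour as x → -∞; each term tends to a finite value or vanishes.
Limit = -2.

Final answer: -2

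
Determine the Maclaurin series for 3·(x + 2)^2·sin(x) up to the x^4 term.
-2·x^4 + x^3 + 12·x^2 + 12·x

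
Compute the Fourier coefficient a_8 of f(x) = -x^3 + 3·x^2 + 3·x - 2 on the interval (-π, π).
a_8 = (1/π) ∫_{-π}^{π} f(x)·cos(8x) dx.
Evaluate the integral (use parity and integration by parts as needed): a_8 = 3/16.

Final answer: 3/16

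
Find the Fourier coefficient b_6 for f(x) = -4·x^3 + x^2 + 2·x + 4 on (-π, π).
b_6 = (1/π) ∫_{-π}^{π} f(x)·sin(6x) dx.
Evaluate the integral (use parity and integration by parts as needed): b_6 = -8/9 + 4·π^2/3.

Final answer: -8/9 + 4·π^2/3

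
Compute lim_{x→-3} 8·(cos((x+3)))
Direct substitution at x = -3 gives 8.

Final answer: 8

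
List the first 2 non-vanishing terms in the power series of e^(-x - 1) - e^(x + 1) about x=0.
x·(-e - e^(-1)) - e + e^(-1)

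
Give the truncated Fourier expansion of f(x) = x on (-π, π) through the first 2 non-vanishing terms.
2·sin(x) - sin(2·x)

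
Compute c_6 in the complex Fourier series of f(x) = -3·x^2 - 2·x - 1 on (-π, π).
Compute the real Fourier coefficients first: a_6 = -1/3, b_6 = 2/3.
Then c_6 = (a_6 − i·b_6)/2 = -1/6 - i/3.

Final answer: -1/6 - i/3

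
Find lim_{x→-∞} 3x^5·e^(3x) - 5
The product is a 0·∞ indeterminate form at x → -∞.
Rewrite the product as 3x^5 / e^(-3x) (an ∞/∞ form) and apply L'Hôpital, or use the standard hierarchy e^(3|x|) ≫ |x^5| as x → -∞.
The indeterminate product → 0, so the limit = -5.

Final answer: -5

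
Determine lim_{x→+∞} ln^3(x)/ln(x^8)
This is an ∞/∞ indeterminate form as x → +∞.
Write ln(x^8) = 8·ln(x), reducing the quotient to ln^2(x)/8 → ∞.
Limit = ∞.

Final answer: ∞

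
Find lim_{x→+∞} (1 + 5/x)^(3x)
As x → +∞: write (1 + 5/x)^(3x) = ((1 + 5/x)^x)^3 → (e^5)^3 = e^15.
Limit = e^(15).

Final answer: e^(15)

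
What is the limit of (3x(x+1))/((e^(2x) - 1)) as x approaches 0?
Both numerator and denominator → 0 as x → 0; this is a 0/0 indeterminate form.
Expand each to leading order near x = 0: numerator ~ 3·x, denominator ~ 2·x.
The limit of the ratio is 3/2.

Final answer: 3/2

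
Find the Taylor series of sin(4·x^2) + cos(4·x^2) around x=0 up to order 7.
-32·x^6/3 - 8·x^4 + 4·x^2 + 1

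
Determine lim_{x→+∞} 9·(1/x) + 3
Evaluate the dominant behaviour as x → +∞; each term tends to a finite value or vanishes.
Limit = 3.

Final answer: 3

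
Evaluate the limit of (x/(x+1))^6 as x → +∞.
As x → +∞: x/(x+1) = 1/(1 + 1/x) → 1, and the 6th power of a limit-1 base also → 1.
Limit = 1.

Final answer: 1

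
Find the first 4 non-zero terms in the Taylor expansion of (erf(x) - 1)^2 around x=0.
4·x^3/(3·√(π)) + 4·x^2/π - 4·x/√(π) + 1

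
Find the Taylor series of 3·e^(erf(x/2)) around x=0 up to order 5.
x^5·(-1/(8·π^(3/2)) + 1/(40·π^(5/2)) + 3/(160·√(π))) + x^4·(-1/(4·π) + 1/(8·π^2)) + x^3·(-1/(4·√(π)) + 1/(2·π^(3/2))) + 3·x^2/(2·π) + 3·x/√(π) + 3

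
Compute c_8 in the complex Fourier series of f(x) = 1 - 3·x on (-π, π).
Compute the real Fourier coefficients first: a_8 = 0, b_8 = 3/4.
Then c_8 = (a_8 − i·b_8)/2 = -3·i/8.

Final answer: -3·i/8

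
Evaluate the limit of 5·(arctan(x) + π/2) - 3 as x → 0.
Direct substitution at x = 0 gives -3 + 5·π/2.

Final answer: -3 + 5·π/2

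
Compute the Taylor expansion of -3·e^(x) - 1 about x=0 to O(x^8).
-x^7/1680 - x^6/240 - x^5/40 - x^4/8 - x^3/2 - 3·x^2/2 - 3·x - 4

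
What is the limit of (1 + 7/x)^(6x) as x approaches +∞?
As x → +∞: write (1 + 7/x)^(6x) = ((1 + 7/x)^x)^6 → (e^7)^6 = e^42.
Limit = e^(42).

Final answer: e^(42)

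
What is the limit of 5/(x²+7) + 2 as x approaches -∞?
Evaluate the dominant behaviour as x → -∞; each term tends to a finite value or vanishes.
Limit = 2.

Final answer: 2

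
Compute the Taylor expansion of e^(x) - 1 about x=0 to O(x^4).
x^3/6 + x^2/2 + x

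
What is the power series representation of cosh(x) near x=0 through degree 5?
x^4/24 + x^2/2 + 1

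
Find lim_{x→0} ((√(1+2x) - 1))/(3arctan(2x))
Both numerator and denominator → 0 as x → 0; this is a 0/0 indeterminate form.
Expand each to leading order near x = 0: numerator ~ x, denominator ~ 6·x.
The limit of the ratio is 1/6.

Final answer: 1/6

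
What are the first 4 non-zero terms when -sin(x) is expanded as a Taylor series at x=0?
x^7/5040 - x^5/120 + x^3/6 - x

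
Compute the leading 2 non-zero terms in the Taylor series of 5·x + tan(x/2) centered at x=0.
x^3/24 + 11·x/2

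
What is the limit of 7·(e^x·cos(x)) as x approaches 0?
Direct substitution at x = 0 gives 7.

Final answer: 7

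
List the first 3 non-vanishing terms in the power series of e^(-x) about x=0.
x^2/2 - x + 1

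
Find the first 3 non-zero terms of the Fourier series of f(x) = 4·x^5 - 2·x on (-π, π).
(-160·π^2 + 8·π^4 + 956)·sin(x) + (-4·π^4 - 28 + 20·π^2)·sin(2·x) + (-160·π^2/27 + 212/81 + 8·π^4/3)·sin(3·x)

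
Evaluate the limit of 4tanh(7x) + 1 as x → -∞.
Evaluate the dominant behaviour as x → -∞; each term tends to a finite value or vanishes.
Limit = -3.

Final answer: -3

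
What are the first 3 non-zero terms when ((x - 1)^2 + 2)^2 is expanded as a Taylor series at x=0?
10·x^2 - 12·x + 9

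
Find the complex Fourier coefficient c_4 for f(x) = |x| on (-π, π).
Compute the real Fourier coefficients first: a_4 = 0, b_4 = 0.
Then c_4 = (a_4 − i·b_4)/2 = 0.

Final answer: 0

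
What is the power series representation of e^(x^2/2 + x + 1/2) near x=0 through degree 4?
5·x^4·e^(1/2)/12 + 2·x^3·e^(1/2)/3 + x^2·e^(1/2) + x·e^(1/2) + e^(1/2)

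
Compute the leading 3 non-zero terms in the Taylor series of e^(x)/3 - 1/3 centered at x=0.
x^3/18 + x^2/6 + x/3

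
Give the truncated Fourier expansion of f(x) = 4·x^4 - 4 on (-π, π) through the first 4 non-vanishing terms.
(192 - 32·π^2)·cos(x) + (-12 + 8·π^2)·cos(2·x) + (64/27 - 32·π^2/9)·cos(3·x) - 4 + 4·π^4/5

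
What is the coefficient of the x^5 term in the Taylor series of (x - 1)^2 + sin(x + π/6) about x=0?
Expand to order 5: (x - 1)^2 + sin(x + π/6) = √(3)·x^5/240 + x^4/48 - √(3)·x^3/12 + 3·x^2/4 + x·(-2 + √(3)/2) + 3/2 + O(x^6).
The coefficient of x^5 is √(3)/240.

Final answer: √(3)/240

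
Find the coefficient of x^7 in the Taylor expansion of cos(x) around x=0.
Expand to order 7: cos(x) = -x^6/720 + x^4/24 - x^2/2 + 1 + O(x^8).
The coefficient of x^7 is 0.

Final answer: 0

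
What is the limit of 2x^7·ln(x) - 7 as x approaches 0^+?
The product is a 0·∞ indeterminate form at x → 0⁺.
Rewrite the product as 2·ln(x) / x^(-7) and apply L'Hôpital, or use the standard hierarchy x^(-7) ≫ |ln x| as x → 0⁺.
The indeterminate product → 0, so the limit = -7.

Final answer: -7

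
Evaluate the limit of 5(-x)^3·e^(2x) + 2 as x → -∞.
The product is a 0·∞ indeterminate form at x → -∞.
Rewrite the product as 5(-x)^3 / e^(-2x) (an ∞/∞ form) and apply L'Hôpital, or use the standard hierarchy e^(2|x|) ≫ |(-x)^3| as x → -∞.
The indeterminate product → 0, so the limit = 2.

Final answer: 2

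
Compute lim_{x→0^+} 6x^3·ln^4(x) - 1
The product is a 0·∞ indeterminate form at x → 0⁺.
Rewrite the product as 6·ln^4(x) / x^(-3) and apply L'Hôpital, or use the standard hierarchy x^(-3) ≫ |ln x|^4 as x → 0⁺.
The indeterminate product → 0, so the limit = -1.

Final answer: -1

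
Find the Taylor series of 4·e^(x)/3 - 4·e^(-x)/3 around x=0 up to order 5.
x^5/45 + 4·x^3/9 + 8·x/3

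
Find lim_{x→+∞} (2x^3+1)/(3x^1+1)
This is an ∞/∞ indeterminate form as x → +∞.
Divide numerator and denominator by x^3 and let the lower-order terms vanish; the numerator's degree 3 exceeds the denominator's degree 1, so the quotient diverges.
Limit = ∞.

Final answer: ∞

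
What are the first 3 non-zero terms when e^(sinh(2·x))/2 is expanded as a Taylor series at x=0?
x^2 + x + 1/2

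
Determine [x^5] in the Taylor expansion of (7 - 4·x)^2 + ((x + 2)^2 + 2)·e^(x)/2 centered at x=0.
Expand to order 5: (7 - 4·x)^2 + ((x + 2)^2 + 2)·e^(x)/2 = 23·x^5/120 + 17·x^4/24 + 2·x^3 + 20·x^2 - 51·x + 52 + O(x^6).
The coefficient of x^5 is 23/120.

Final answer: 23/120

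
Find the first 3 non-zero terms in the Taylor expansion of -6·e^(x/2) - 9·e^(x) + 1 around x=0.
-21·x^2/4 - 12·x - 14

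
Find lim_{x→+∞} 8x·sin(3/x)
As x → +∞: let u = 3/x → 0⁺; then 8·x·sin(3/x) = 8·3·sin(u)/u → 8·3·1 = 24.
Limit = 24.

Final answer: 24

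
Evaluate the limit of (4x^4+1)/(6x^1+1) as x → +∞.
This is an ∞/∞ indeterminate form as x → +∞.
Divide numerator and denominator by x^4 and let the lower-order terms vanish; the numerator's degree 4 exceeds the denominator's degree 1, so the quotient diverges.
Limit = ∞.

Final answer: ∞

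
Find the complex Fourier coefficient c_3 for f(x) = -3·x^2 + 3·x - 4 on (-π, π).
Compute the real Fourier coefficients first: a_3 = 4/3, b_3 = 2.
Then c_3 = (a_3 − i·b_3)/2 = 2/3 - i.

Final answer: 2/3 - i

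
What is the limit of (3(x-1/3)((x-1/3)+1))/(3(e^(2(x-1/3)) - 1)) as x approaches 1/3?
Both numerator and denominator → 0 as x → 1/3; this is a 0/0 indeterminate form.
Expand each to leading order near x = 1/3: numerator ~ 3·(x - 1/3), denominator ~ 6·(x - 1/3).
The limit of the ratio is 1/2.

Final answer: 1/2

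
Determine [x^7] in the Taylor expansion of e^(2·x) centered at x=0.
Expand to order 7: e^(2·x) = 8·x^7/315 + 4·x^6/45 + 4·x^5/15 + 2·x^4/3 + 4·x^3/3 + 2·x^2 + 2·x + 1 + O(x^8).
The coefficient of x^7 is 8/315.

Final answer: 8/315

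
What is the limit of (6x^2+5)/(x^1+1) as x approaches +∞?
This is an ∞/∞ indeterminate form as x → +∞.
Divide numerator and denominator by x^2 and let the lower-order terms vanish; the numerator's degree 2 exceeds the denominator's degree 1, so the quotient diverges.
Limit = ∞.

Final answer: ∞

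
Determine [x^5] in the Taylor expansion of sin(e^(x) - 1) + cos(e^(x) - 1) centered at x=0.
-7/30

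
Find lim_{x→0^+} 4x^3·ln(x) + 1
The product is a 0·∞ indeterminate form at x → 0⁺.
Rewrite the product as 4·ln(x) / x^(-3) and apply L'Hôpital, or use the standard hierarchy x^(-3) ≫ |ln x| as x → 0⁺.
The indeterminate product → 0, so the limit = 1.

Final answer: 1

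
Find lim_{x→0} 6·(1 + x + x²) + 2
Direct substitution at x = 0 gives 8.

Final answer: 8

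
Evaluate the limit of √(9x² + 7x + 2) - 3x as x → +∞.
As x → +∞: multiply by the conjugate to get (7x+2)/(√(9x²+7x+2)+3x); the denominator ~ 6x, so the limit is 7/6.
Limit = 7/6.

Final answer: 7/6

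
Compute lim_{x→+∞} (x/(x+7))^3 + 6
As x → +∞: x/(x+7) = 1/(1 + 7/x) → 1, and the 3rd power of a limit-1 base also → 1; with the additive constant, 1 + 6 = 7.
Limit = 7.

Final answer: 7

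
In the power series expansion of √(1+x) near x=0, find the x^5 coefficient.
Expand to order 5: √(1+x) = 7·x^5/256 - 5·x^4/128 + x^3/16 - x^2/8 + x/2 + 1 + O(x^6).
The coefficient of x^5 is 7/256.

Final answer: 7/256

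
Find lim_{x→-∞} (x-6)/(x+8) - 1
Evaluate the dominant behaviour as x → -∞; each term tends to a finite value or vanishes.
Limit = 0.

Final answer: 0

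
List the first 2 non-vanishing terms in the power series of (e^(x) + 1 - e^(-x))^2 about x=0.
4·x + 1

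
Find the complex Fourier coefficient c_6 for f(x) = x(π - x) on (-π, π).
Compute the real Fourier coefficients first: a_6 = -1/9, b_6 = -π/3.
Then c_6 = (a_6 − i·b_6)/2 = -1/18 + i·π/6.

Final answer: -1/18 + i·π/6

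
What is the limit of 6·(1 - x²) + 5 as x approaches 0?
Direct substitution at x = 0 gives 11.

Final answer: 11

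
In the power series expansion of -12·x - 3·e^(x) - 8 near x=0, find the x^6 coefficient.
Expand to order 6: -12·x - 3·e^(x) - 8 = -x^6/240 - x^5/40 - x^4/8 - x^3/2 - 3·x^2/2 - 15·x - 11 + O(x^7).
The coefficient of x^6 is -1/240.

Final answer: -1/240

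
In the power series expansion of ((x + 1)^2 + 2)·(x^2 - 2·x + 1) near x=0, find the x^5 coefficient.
Expand to order 5: ((x + 1)^2 + 2)·(x^2 - 2·x + 1) = x^4 - 4·x + 3 + O(x^6).
The coefficient of x^5 is 0.

Final answer: 0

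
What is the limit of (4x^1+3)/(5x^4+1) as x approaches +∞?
This is an ∞/∞ indeterminate form as x → +∞.
Divide numerator and denominator by x^4 and let the lower-order terms vanish; the numerator's degree 1 is below the denominator's degree 4, so the quotient → 0.
Limit = 0.

Final answer: 0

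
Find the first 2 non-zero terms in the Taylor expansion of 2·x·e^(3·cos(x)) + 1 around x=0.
2·x·e^(3) + 1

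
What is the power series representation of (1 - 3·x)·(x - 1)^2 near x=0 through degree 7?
-3·x^3 + 7·x^2 - 5·x + 1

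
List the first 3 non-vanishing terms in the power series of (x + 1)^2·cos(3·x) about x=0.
-7·x^2/2 + 2·x + 1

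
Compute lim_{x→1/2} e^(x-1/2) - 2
Direct substitution at x = 1/2 gives -1.

Final answer: -1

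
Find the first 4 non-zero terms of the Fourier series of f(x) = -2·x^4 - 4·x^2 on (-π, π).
(-80 + 16·π^2)·cos(x) + (2 - 4·π^2)·cos(2·x) + (16/27 + 16·π^2/9)·cos(3·x) - 2·π^4/5 - 4·π^2/3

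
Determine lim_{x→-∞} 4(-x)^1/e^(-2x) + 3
The quotient is an ∞/∞ indeterminate form as x → -∞.
Compare growth rates of the dominant terms (exponentials ≫ polynomials ≫ logarithms), or apply L'Hôpital's rule; the quotient → 0.
Adding the constant: 0 + 3 = 3. Limit = 3.

Final answer: 3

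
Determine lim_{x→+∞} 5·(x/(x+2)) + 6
Evaluate the dominant behaviour as x → +∞; each term tends to a finite value or vanishes.
Limit = 11.

Final answer: 11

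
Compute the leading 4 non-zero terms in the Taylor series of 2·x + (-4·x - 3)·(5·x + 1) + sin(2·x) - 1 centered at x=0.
-4·x^3/3 - 20·x^2 - 15·x - 4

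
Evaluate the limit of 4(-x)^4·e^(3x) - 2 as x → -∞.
The product is a 0·∞ indeterminate form at x → -∞.
Rewrite the product as 4(-x)^4 / e^(-3x) (an ∞/∞ form) and apply L'Hôpital, or use the standard hierarchy e^(3|x|) ≫ |(-x)^4| as x → -∞.
The indeterminate product → 0, so the limit = -2.

Final answer: -2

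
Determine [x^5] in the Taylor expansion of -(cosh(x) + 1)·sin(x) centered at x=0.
Expand to order 5: -(cosh(x) + 1)·sin(x) = x^5/40 - x^3/6 - 2·x + O(x^6).
The coefficient of x^5 is 1/40.

Final answer: 1/40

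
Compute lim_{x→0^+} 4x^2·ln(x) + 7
The product is a 0·∞ indeterminate form at x → 0⁺.
Rewrite the product as 4·ln(x) / x^(-2) and apply L'Hôpital, or use the standard hierarchy x^(-2) ≫ |ln x| as x → 0⁺.
The indeterminate product → 0, so the limit = 7.

Final answer: 7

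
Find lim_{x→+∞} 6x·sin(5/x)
As x → +∞: let u = 5/x → 0⁺; then 6·x·sin(5/x) = 6·5·sin(u)/u → 6·5·1 = 30.
Limit = 30.

Final answer: 30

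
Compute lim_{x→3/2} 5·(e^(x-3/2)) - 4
Direct substitution at x = 3/2 gives 1.

Final answer: 1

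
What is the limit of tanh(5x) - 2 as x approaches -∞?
Evaluate the dominant behaviour as x → -∞; each term tends to a finite value or vanishes.
Limit = -3.

Final answer: -3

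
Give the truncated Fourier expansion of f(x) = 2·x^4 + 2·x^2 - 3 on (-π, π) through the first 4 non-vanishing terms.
(88 - 16·π^2)·cos(x) + (-4 + 4·π^2)·cos(2·x) + (8/27 - 16·π^2/9)·cos(3·x) - 3 + 2·π^2/3 + 2·π^4/5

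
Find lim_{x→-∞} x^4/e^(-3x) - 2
The quotient is an ∞/∞ indeterminate form as x → -∞.
Compare growth rates of the dominant terms (exponentials ≫ polynomials ≫ logarithms), or apply L'Hôpital's rule; the quotient → 0.
Adding the constant: 0 - 2 = -2. Limit = -2.

Final answer: -2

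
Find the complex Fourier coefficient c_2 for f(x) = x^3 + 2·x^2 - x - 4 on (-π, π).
Compute the real Fourier coefficients first: a_2 = 2, b_2 = 5/2 - π^2.
Then c_2 = (a_2 − i·b_2)/2 = 1 - 5·i/4 + i·π^2/2.

Final answer: 1 - 5·i/4 + i·π^2/2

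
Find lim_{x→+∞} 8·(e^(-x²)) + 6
Evaluate the dominant behaviour as x → +∞; each term tends to a finite value or vanishes.
Limit = 6.

Final answer: 6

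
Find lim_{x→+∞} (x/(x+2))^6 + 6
As x → +∞: x/(x+2) = 1/(1 + 2/x) → 1, and the 6th power of a limit-1 base also → 1; with the additive constant, 1 + 6 = 7.
Limit = 7.

Final answer: 7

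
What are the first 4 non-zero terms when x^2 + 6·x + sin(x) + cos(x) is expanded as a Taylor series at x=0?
-x^3/6 + x^2/2 + 7·x + 1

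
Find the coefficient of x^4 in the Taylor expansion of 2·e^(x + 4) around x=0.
Expand to order 4: 2·e^(x + 4) = x^4·e^(4)/12 + x^3·e^(4)/3 + x^2·e^(4) + 2·x·e^(4) + 2·e^(4) + O(x^5).
The coefficient of x^4 is e^(4)/12.

Final answer: e^(4)/12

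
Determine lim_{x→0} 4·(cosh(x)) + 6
Direct substitution at x = 0 gives 10.

Final answer: 10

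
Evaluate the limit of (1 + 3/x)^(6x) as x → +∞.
As x → +∞: write (1 + 3/x)^(6x) = ((1 + 3/x)^x)^6 → (e^3)^6 = e^18.
Limit = e^(18).

Final answer: e^(18)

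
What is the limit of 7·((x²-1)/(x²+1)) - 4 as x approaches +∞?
Evaluate the dominant behaviour as x → +∞; each term tends to a finite value or vanishes.
Limit = 3.

Final answer: 3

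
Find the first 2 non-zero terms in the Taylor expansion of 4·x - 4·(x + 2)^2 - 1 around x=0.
-12·x - 17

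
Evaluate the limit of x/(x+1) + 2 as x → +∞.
Evaluate the dominant behaviour as x → +∞; each term tends to a finite value or vanishes.
Limit = 3.

Final answer: 3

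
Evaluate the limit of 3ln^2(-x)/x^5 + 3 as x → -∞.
The quotient is an ∞/∞ indeterminate form as x → -∞.
Compare growth rates of the dominant terms (exponentials ≫ polynomials ≫ logarithms), or apply L'Hôpital's rule; the quotient → 0.
Adding the constant: 0 + 3 = 3. Limit = 3.

Final answer: 3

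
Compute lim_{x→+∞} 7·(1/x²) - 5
Evaluate the dominant behaviour as x → +∞; each term tends to a finite value or vanishes.
Limit = -5.

Final answer: -5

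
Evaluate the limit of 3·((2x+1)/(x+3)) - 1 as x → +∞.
Evaluate the dominant behaviour as x → +∞; each term tends to a finite value or vanishes.
Limit = 5.

Final answer: 5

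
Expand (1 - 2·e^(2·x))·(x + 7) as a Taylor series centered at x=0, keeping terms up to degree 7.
-8·x^7/15 - 16·x^6/9 - 76·x^5/15 - 12·x^4 - 68·x^3/3 - 32·x^2 - 29·x - 7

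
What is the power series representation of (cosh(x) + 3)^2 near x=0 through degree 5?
7·x^4/12 + 4·x^2 + 16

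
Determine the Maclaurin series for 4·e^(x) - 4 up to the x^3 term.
2·x^3/3 + 2·x^2 + 4·x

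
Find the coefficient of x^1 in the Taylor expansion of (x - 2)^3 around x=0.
Expand to order 1: (x - 2)^3 = 12·x - 8 + O(x^2).
The coefficient of x^1 is 12.

Final answer: 12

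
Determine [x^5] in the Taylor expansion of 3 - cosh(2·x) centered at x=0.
Expand to order 5: 3 - cosh(2·x) = -2·x^4/3 - 2·x^2 + 2 + O(x^6).
The coefficient of x^5 is 0.

Final answer: 0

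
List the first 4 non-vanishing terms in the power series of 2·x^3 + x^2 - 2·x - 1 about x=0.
2·x^3 + x^2 - 2·x - 1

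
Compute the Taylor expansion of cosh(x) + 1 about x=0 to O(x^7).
x^6/720 + x^4/24 + x^2/2 + 2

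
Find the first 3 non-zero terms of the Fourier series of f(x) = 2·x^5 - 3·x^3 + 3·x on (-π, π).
(-86·π^2 + 4·π^4 + 522)·sin(x) + (-2·π^4 - 45/2 + 13·π^2)·sin(2·x) + (-134·π^2/27 + 430/81 + 4·π^4/3)·sin(3·x)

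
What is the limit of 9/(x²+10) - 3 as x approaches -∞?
Evaluate the dominant behaviour as x → -∞; each term tends to a finite value or vanishes.
Limit = -3.

Final answer: -3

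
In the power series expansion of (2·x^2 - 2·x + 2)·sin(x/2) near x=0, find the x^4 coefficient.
Expand to order 4: (2·x^2 - 2·x + 2)·sin(x/2) = x^4/24 + 23·x^3/24 - x^2 + x + O(x^5).
The coefficient of x^4 is 1/24.

Final answer: 1/24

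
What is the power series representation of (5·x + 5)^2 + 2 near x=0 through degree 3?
25·x^2 + 50·x + 27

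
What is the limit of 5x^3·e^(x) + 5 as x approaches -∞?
The product is a 0·∞ indeterminate form at x → -∞.
Rewrite the product as 5x^3 / e^(-x) (an ∞/∞ form) and apply L'Hôpital, or use the standard hierarchy e^(|x|) ≫ |x^3| as x → -∞.
The indeterminate product → 0, so the limit = 5.

Final answer: 5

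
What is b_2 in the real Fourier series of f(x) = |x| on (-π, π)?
b_2 = (1/π) ∫_{-π}^{π} f(x)·sin(2x) dx.
Evaluate the integral (use parity and integration by parts as needed): b_2 = 0.

Final answer: 0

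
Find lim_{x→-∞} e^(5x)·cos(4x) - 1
Evaluate the dominant behaviour as x → -∞; each term tends to a finite value or vanishes.
Limit = -1.

Final answer: -1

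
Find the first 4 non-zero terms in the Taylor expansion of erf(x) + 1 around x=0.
x^5/(5·√(π)) - 2·x^3/(3·√(π)) + 2·x/√(π) + 1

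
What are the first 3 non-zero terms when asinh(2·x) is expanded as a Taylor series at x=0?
12·x^5/5 - 4·x^3/3 + 2·x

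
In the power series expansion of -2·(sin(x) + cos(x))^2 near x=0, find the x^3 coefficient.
Expand to order 3: -2·(sin(x) + cos(x))^2 = 8·x^3/3 - 4·x - 2 + O(x^4).
The coefficient of x^3 is 8/3.

Final answer: 8/3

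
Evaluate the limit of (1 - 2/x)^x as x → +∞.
As x → +∞: this is the defining limit (1 - 2/x)^x → e^(-2).
Limit = e^(-2).

Final answer: e^(-2)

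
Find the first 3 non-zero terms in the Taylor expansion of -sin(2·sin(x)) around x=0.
-19·x^5/20 + 5·x^3/3 - 2·x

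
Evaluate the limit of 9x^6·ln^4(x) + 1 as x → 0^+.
The product is a 0·∞ indeterminate form at x → 0⁺.
Rewrite the product as 9·ln^4(x) / x^(-6) and apply L'Hôpital, or use the standard hierarchy x^(-6) ≫ |ln x|^4 as x → 0⁺.
The indeterminate product → 0, so the limit = 1.

Final answer: 1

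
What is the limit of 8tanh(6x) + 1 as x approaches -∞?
Evaluate the dominant behaviour as x → -∞; each term tends to a finite value or vanishes.
Limit = -7.

Final answer: -7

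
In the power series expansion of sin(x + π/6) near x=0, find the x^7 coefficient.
Expand to order 7: sin(x + π/6) = -√(3)·x^7/10080 - x^6/1440 + √(3)·x^5/240 + x^4/48 - √(3)·x^3/12 - x^2/4 + √(3)·x/2 + 1/2 + O(x^8).
The coefficient of x^7 is -√(3)/10080.

Final answer: -√(3)/10080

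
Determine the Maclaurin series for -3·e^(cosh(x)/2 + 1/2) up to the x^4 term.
-5·e·x^4/32 - 3·e·x^2/4 - 3·e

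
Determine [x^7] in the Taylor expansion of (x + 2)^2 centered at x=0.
Expand to order 7: (x + 2)^2 = x^2 + 4·x + 4 + O(x^8).
The coefficient of x^7 is 0.

Final answer: 0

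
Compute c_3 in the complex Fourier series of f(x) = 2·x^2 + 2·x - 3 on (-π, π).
Compute the real Fourier coefficients first: a_3 = -8/9, b_3 = 4/3.
Then c_3 = (a_3 − i·b_3)/2 = -4/9 - 2·i/3.

Final answer: -4/9 - 2·i/3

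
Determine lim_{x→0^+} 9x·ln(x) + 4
The product is a 0·∞ indeterminate form at x → 0⁺.
Rewrite the product as 9·ln(x) / x^(-1) and apply L'Hôpital, or use the standard hierarchy x^(-1) ≫ |ln x| as x → 0⁺.
The indeterminate product → 0, so the limit = 4.

Final answer: 4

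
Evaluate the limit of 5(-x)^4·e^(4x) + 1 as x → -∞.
The product is a 0·∞ indeterminate form at x → -∞.
Rewrite the product as 5(-x)^4 / e^(-4x) (an ∞/∞ form) and apply L'Hôpital, or use the standard hierarchy e^(4|x|) ≫ |(-x)^4| as x → -∞.
The indeterminate product → 0, so the limit = 1.

Final answer: 1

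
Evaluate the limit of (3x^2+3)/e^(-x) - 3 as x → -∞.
The quotient is an ∞/∞ indeterminate form as x → -∞.
Compare growth rates of the dominant terms (exponentials ≫ polynomials ≫ logarithms), or apply L'Hôpital's rule; the quotient → 0.
Adding the constant: 0 - 3 = -3. Limit = -3.

Final answer: -3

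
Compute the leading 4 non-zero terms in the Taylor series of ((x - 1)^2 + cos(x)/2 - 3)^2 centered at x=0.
-3·x^3 + 7·x^2/4 + 6·x + 9/4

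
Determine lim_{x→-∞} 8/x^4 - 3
Evaluate the dominant behaviour as x → -∞; each term tends to a finite value or vanishes.
Limit = -3.

Final answer: -3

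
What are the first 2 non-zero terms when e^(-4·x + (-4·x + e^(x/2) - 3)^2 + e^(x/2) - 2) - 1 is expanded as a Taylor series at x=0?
21·x·e^(3)/2 - 1 + e^(3)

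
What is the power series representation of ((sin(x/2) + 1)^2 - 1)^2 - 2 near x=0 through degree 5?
-x^5/16 - x^4/48 + x^3/2 + x^2 - 2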